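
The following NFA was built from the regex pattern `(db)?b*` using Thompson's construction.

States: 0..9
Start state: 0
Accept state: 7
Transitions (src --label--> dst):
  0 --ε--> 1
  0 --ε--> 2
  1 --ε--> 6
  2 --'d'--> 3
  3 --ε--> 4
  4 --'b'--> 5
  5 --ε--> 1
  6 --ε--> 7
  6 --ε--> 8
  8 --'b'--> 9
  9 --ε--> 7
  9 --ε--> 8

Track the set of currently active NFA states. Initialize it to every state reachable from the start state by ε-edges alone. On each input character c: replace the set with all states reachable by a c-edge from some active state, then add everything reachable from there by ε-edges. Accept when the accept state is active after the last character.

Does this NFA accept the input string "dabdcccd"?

Answer: REJECT

Steps:
S₀ = ε-closure({0}) = {0,1,2,6,7,8}
'd' @ 1: {3,4}
'a' @ 2: {}  — state set empty
rest 'bdcccd' ignored (set empty)
after full input: {}  (accept=7 not in)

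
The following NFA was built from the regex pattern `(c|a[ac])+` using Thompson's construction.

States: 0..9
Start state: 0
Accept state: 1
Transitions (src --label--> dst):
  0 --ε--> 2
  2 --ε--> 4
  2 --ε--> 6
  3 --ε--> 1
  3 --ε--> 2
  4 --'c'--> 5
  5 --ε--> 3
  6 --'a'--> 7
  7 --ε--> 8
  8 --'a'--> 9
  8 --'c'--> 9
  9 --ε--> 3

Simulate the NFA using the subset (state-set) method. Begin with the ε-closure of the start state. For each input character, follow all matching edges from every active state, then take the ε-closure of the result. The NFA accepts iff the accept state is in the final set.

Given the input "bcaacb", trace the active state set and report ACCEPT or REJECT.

S₀ = ε-closure({0}) = {0,2,4,6}
'b' @ 1: {}  — state set empty
rest 'caacb' ignored (set empty)
final: {}; accept 1 not in set

Answer: REJECT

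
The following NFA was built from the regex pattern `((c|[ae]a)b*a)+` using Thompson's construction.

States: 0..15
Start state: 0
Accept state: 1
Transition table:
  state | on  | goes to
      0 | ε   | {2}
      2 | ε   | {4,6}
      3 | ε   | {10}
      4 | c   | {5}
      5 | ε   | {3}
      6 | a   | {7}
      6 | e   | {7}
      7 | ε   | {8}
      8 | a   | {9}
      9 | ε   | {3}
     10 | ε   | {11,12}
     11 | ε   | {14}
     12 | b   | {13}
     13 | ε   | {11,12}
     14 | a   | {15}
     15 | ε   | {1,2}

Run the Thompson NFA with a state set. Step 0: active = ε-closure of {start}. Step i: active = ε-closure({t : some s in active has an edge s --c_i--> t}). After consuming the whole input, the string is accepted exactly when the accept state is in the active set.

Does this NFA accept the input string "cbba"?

S₀ = ε-closure({0}) = {0,2,4,6}
'c' @ 1: {3,5,10,11,12,14}
'b' @ 2: {11,12,13,14}
'b' @ 3: {11,12,13,14}
'a' @ 4: {1,2,4,6,15}  [accepting]
final: {1,2,4,6,15}; accept 1 in set

Answer: ACCEPT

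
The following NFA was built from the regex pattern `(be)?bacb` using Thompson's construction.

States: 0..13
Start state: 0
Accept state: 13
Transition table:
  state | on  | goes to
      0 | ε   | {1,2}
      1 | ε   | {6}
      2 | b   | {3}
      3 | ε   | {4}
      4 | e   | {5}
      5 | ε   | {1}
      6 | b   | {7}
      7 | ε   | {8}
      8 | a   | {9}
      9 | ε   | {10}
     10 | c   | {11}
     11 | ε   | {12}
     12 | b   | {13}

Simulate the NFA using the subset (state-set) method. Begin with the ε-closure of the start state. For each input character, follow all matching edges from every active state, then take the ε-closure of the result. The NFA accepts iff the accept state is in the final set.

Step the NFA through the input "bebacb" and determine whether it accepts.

S₀ = ε-closure({0}) = {0,1,2,6}
'b' @ 1: {3,4,7,8}
'e' @ 2: {1,5,6}
'b' @ 3: {7,8}
'a' @ 4: {9,10}
'c' @ 5: {11,12}
'b' @ 6: {13}  [accepting]
end set {13} — state 13 in

Answer: ACCEPT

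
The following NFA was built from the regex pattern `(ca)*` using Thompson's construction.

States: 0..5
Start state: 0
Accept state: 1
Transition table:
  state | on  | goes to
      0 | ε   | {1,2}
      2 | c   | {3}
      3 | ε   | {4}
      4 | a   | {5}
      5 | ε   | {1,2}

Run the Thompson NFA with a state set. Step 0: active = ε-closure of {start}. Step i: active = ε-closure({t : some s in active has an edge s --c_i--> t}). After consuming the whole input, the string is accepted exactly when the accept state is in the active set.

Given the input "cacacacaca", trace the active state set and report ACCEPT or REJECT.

start: ε-closure({0}) = {0,1,2}
'c' @ 1: {3,4}
'a' @ 2: {1,2,5}  [accepting]
'c' @ 3: {3,4}
'a' @ 4: {1,2,5}  [accepting]
'c' @ 5: {3,4}
'a' @ 6: {1,2,5}  [accepting]
'c' @ 7: {3,4}
'a' @ 8: {1,2,5}  [accepting]
'c' @ 9: {3,4}
'a' @ 10: {1,2,5}  [accepting]
after full input: {1,2,5}  (accept=1 in)

Answer: ACCEPT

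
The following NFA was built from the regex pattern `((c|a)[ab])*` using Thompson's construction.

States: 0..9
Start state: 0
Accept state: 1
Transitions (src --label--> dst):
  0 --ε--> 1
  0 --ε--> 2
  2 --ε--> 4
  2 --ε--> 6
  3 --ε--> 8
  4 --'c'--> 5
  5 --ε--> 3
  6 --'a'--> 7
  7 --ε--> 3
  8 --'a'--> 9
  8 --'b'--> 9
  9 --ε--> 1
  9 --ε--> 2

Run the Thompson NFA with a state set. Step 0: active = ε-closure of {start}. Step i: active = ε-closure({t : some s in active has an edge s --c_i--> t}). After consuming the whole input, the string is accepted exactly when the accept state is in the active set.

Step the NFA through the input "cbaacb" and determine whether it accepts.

Answer: ACCEPT

Steps:
initial (ε-close {0}): {0,1,2,4,6}
'c' @ 1: {3,5,8}
'b' @ 2: {1,2,4,6,9}  ✓accept
'a' @ 3: {3,7,8}
'a' @ 4: {1,2,4,6,9}  ✓accept
'c' @ 5: {3,5,8}
'b' @ 6: {1,2,4,6,9}  ✓accept
end set {1,2,4,6,9} — state 1 in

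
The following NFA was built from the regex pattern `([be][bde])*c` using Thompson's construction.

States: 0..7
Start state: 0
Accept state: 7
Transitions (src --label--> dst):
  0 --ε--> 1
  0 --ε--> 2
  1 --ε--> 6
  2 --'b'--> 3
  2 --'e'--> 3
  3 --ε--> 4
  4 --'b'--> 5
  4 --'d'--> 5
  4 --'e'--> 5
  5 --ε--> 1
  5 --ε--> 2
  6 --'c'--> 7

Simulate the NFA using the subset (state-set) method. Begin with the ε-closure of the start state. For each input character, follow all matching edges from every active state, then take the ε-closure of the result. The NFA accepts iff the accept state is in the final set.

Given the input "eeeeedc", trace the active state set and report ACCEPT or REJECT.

initial (ε-close {0}): {0,1,2,6}
'e' @ 1: {3,4}
'e' @ 2: {1,2,5,6}
'e' @ 3: {3,4}
'e' @ 4: {1,2,5,6}
'e' @ 5: {3,4}
'd' @ 6: {1,2,5,6}
'c' @ 7: {7}  (accept∈set)
end set {7} — state 7 in

Answer: ACCEPT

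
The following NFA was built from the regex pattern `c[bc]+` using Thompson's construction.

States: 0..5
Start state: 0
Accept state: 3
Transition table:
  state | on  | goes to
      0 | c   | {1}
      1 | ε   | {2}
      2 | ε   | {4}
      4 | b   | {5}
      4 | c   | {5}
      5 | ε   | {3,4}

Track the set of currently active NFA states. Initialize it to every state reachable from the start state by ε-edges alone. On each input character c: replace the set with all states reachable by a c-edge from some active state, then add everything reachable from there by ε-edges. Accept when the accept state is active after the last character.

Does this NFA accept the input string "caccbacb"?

S₀ = ε-closure({0}) = {0}
'c' @ 1: {1,2,4}
'a' @ 2: {}  — dead — no transitions
rest 'ccbacb' ignored (set empty)
final: {}; accept 3 not in set

Answer: REJECT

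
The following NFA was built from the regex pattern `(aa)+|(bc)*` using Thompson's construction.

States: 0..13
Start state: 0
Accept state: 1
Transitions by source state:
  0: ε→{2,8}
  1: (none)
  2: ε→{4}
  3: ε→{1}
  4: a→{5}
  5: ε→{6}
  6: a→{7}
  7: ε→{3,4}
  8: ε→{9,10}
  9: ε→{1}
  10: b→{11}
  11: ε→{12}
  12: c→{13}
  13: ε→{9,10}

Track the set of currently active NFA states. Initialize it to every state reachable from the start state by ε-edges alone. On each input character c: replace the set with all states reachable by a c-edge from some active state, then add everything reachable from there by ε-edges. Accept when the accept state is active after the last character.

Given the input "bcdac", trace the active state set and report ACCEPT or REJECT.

Answer: REJECT

Derivation:
start: ε-closure({0}) = {0,1,2,4,8,9,10}
'b' @ 1: {11,12}
'c' @ 2: {1,9,10,13}  [accepting]
'd' @ 3: {}  — state set empty
rest 'ac' ignored (set empty)
final: {}; accept 1 not in set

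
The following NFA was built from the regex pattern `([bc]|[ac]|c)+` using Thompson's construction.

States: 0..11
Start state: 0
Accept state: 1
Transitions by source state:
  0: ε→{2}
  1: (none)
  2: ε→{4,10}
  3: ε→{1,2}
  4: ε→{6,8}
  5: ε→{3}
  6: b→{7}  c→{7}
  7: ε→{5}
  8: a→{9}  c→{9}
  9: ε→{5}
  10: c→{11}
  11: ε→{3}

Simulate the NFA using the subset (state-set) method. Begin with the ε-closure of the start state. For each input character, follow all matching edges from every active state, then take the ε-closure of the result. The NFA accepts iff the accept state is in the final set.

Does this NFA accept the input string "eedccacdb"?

S₀ = ε-closure({0}) = {0,2,4,6,8,10}
'e' @ 1: {}  — dead — no transitions
rest 'edccacdb' ignored (set empty)
after full input: {}  (accept=1 not in)

Answer: REJECT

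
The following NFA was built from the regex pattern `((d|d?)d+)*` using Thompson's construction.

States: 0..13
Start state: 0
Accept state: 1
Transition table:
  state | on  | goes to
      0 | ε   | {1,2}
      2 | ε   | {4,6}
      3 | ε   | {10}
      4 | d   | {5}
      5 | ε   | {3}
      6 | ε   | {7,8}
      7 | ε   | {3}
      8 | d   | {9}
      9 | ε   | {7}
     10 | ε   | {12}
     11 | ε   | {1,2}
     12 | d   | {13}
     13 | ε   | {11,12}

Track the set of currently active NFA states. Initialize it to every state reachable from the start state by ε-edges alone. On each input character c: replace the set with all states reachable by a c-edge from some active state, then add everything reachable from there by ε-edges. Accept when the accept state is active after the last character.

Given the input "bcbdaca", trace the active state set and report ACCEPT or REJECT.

Answer: REJECT

Trace:
initial (ε-close {0}): {0,1,2,3,4,6,7,8,10,12}
'b' @ 1: {}  — no active states
rest 'cbdaca' ignored (set empty)
after full input: {}  (accept=1 not in)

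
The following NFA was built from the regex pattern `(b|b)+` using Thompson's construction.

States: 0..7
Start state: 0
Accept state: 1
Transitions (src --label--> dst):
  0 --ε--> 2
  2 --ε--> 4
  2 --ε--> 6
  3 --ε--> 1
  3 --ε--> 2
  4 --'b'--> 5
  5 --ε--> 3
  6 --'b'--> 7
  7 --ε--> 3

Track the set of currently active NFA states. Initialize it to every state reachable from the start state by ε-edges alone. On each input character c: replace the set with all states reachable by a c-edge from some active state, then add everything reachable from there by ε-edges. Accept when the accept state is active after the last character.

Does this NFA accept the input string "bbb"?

initial (ε-close {0}): {0,2,4,6}
'b' @ 1: {1,2,3,4,5,6,7}  (accept∈set)
'b' @ 2: {1,2,3,4,5,6,7}  (accept∈set)
'b' @ 3: {1,2,3,4,5,6,7}  (accept∈set)
end set {1,2,3,4,5,6,7} — state 1 in

Answer: ACCEPT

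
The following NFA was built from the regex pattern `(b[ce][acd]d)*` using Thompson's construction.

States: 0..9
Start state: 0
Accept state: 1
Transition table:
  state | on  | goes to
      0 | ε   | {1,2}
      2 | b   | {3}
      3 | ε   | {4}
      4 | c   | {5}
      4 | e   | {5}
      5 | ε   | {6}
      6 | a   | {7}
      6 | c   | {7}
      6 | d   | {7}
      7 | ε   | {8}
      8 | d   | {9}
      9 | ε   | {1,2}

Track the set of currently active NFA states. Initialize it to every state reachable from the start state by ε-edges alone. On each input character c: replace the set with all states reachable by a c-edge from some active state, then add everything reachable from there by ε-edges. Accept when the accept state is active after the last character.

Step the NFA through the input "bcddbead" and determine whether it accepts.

S₀ = ε-closure({0}) = {0,1,2}
'b' @ 1: {3,4}
'c' @ 2: {5,6}
'd' @ 3: {7,8}
'd' @ 4: {1,2,9}  ✓accept
'b' @ 5: {3,4}
'e' @ 6: {5,6}
'a' @ 7: {7,8}
'd' @ 8: {1,2,9}  ✓accept
end set {1,2,9} — state 1 in

Answer: ACCEPT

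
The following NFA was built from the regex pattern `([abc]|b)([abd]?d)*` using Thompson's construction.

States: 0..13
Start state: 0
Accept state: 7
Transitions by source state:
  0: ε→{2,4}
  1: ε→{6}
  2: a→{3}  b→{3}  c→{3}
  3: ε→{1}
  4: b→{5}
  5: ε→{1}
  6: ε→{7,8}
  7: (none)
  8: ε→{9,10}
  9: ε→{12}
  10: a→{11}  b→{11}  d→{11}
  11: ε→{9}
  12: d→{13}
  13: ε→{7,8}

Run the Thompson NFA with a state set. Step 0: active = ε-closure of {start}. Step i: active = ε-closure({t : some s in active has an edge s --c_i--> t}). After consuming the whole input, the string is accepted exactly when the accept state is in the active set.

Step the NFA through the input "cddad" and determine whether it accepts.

Answer: ACCEPT

Trace:
start: ε-closure({0}) = {0,2,4}
'c' @ 1: {1,3,6,7,8,9,10,12}  (accept∈set)
'd' @ 2: {7,8,9,10,11,12,13}  (accept∈set)
'd' @ 3: {7,8,9,10,11,12,13}  (accept∈set)
'a' @ 4: {9,11,12}
'd' @ 5: {7,8,9,10,12,13}  (accept∈set)
end set {7,8,9,10,12,13} — state 7 in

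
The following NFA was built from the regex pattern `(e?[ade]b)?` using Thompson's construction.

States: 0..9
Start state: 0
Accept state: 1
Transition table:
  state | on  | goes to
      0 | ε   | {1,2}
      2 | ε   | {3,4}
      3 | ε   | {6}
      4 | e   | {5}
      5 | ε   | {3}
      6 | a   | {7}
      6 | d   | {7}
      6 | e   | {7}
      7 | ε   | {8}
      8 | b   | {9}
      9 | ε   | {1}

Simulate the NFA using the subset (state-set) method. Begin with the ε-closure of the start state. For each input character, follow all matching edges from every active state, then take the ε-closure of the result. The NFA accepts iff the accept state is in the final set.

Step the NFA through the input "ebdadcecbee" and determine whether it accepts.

Answer: REJECT

Derivation:
S₀ = ε-closure({0}) = {0,1,2,3,4,6}
'e' @ 1: {3,5,6,7,8}
'b' @ 2: {1,9}  ✓accept
'd' @ 3: {}  — dead — no transitions
rest 'adcecbee' ignored (set empty)
after full input: {}  (accept=1 not in)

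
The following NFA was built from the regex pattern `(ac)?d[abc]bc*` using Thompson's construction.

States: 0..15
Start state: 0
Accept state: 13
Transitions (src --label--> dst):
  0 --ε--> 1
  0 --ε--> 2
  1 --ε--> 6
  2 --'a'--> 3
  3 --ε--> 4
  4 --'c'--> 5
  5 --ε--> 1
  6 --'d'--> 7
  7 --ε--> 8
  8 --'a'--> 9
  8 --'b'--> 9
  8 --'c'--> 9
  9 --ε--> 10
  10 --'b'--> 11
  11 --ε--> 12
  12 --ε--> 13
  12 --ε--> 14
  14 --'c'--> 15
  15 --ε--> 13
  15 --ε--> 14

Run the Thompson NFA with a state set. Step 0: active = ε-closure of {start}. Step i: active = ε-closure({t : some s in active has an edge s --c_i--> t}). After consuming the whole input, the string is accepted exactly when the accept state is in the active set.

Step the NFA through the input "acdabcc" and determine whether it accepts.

Answer: ACCEPT

Derivation:
initial (ε-close {0}): {0,1,2,6}
'a' @ 1: {3,4}
'c' @ 2: {1,5,6}
'd' @ 3: {7,8}
'a' @ 4: {9,10}
'b' @ 5: {11,12,13,14}  [accepting]
'c' @ 6: {13,14,15}  [accepting]
'c' @ 7: {13,14,15}  [accepting]
final: {13,14,15}; accept 13 in set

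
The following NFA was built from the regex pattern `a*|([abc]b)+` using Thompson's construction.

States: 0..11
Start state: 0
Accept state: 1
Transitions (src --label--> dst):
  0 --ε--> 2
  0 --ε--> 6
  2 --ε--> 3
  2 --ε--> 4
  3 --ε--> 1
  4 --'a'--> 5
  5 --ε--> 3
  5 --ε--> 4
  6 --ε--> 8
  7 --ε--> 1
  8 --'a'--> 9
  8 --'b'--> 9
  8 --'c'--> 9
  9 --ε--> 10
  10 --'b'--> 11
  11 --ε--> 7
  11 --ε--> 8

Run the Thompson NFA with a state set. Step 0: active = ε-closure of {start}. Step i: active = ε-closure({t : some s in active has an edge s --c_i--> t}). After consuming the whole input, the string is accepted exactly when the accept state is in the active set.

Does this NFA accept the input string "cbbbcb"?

Answer: ACCEPT

Trace:
S₀ = ε-closure({0}) = {0,1,2,3,4,6,8}
'c' @ 1: {9,10}
'b' @ 2: {1,7,8,11}  (accept∈set)
'b' @ 3: {9,10}
'b' @ 4: {1,7,8,11}  (accept∈set)
'c' @ 5: {9,10}
'b' @ 6: {1,7,8,11}  (accept∈set)
final: {1,7,8,11}; accept 1 in set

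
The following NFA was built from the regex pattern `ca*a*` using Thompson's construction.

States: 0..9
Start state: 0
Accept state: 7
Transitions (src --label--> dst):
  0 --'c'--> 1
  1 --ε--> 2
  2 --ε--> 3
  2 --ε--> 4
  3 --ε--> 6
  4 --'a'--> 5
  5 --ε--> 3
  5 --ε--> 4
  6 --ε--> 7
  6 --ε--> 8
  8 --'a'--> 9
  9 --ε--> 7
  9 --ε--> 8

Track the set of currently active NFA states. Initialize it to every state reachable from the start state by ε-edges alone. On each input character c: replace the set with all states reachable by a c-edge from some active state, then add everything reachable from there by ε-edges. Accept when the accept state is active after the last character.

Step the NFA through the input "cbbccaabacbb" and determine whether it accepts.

S₀ = ε-closure({0}) = {0}
'c' @ 1: {1,2,3,4,6,7,8}  ✓accept
'b' @ 2: {}  — no active states
rest 'bccaabacbb' ignored (set empty)
end set {} — state 7 not in

Answer: REJECT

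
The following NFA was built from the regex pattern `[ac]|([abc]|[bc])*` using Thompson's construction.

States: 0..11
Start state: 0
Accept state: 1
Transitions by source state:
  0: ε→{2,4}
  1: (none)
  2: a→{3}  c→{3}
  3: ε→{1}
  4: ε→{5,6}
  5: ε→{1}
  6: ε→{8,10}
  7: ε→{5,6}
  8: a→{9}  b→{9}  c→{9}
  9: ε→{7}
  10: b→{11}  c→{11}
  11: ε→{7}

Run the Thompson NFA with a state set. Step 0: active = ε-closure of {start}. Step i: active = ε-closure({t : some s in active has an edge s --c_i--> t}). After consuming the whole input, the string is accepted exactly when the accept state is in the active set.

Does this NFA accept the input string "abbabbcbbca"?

Answer: ACCEPT

Steps:
start: ε-closure({0}) = {0,1,2,4,5,6,8,10}
'a' @ 1: {1,3,5,6,7,8,9,10}  (accept∈set)
'b' @ 2: {1,5,6,7,8,9,10,11}  (accept∈set)
'b' @ 3: {1,5,6,7,8,9,10,11}  (accept∈set)
'a' @ 4: {1,5,6,7,8,9,10}  (accept∈set)
'b' @ 5: {1,5,6,7,8,9,10,11}  (accept∈set)
'b' @ 6: {1,5,6,7,8,9,10,11}  (accept∈set)
'c' @ 7: {1,5,6,7,8,9,10,11}  (accept∈set)
'b' @ 8: {1,5,6,7,8,9,10,11}  (accept∈set)
'b' @ 9: {1,5,6,7,8,9,10,11}  (accept∈set)
'c' @ 10: {1,5,6,7,8,9,10,11}  (accept∈set)
'a' @ 11: {1,5,6,7,8,9,10}  (accept∈set)
end set {1,5,6,7,8,9,10} — state 1 in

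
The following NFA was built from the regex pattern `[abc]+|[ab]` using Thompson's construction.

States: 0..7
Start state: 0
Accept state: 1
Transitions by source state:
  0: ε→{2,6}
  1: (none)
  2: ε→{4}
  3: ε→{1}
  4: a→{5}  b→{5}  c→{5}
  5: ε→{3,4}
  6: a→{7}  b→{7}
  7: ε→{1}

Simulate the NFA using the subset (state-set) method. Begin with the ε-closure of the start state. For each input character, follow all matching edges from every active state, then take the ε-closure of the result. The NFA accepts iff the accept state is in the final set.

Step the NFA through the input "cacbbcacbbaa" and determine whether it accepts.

Answer: ACCEPT

Trace:
start: ε-closure({0}) = {0,2,4,6}
'c' @ 1: {1,3,4,5}  (accept∈set)
'a' @ 2: {1,3,4,5}  (accept∈set)
'c' @ 3: {1,3,4,5}  (accept∈set)
'b' @ 4: {1,3,4,5}  (accept∈set)
'b' @ 5: {1,3,4,5}  (accept∈set)
'c' @ 6: {1,3,4,5}  (accept∈set)
'a' @ 7: {1,3,4,5}  (accept∈set)
'c' @ 8: {1,3,4,5}  (accept∈set)
'b' @ 9: {1,3,4,5}  (accept∈set)
'b' @ 10: {1,3,4,5}  (accept∈set)
'a' @ 11: {1,3,4,5}  (accept∈set)
'a' @ 12: {1,3,4,5}  (accept∈set)
final: {1,3,4,5}; accept 1 in set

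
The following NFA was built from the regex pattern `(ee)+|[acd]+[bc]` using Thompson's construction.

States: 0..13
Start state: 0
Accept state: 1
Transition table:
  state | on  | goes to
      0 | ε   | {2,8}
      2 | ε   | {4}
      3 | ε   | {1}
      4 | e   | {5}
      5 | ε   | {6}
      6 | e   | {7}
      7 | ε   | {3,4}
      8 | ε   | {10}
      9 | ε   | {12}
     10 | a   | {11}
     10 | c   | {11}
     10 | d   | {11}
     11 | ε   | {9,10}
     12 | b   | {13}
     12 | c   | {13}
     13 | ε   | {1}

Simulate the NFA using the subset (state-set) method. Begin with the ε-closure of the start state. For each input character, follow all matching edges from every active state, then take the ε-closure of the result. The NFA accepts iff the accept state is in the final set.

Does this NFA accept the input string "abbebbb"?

Answer: REJECT

Steps:
start: ε-closure({0}) = {0,2,4,8,10}
'a' @ 1: {9,10,11,12}
'b' @ 2: {1,13}  (accept∈set)
'b' @ 3: {}  — dead — no transitions
rest 'ebbb' ignored (set empty)
end set {} — state 1 not in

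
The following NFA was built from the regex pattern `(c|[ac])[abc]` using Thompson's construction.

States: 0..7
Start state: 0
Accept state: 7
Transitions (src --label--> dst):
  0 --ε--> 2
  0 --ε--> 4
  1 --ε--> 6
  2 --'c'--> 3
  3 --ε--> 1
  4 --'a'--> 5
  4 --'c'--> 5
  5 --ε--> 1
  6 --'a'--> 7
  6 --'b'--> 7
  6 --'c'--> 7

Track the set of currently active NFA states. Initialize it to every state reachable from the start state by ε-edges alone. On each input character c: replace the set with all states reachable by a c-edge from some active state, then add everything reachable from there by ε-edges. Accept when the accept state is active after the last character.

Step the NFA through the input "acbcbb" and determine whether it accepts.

Answer: REJECT

Derivation:
initial (ε-close {0}): {0,2,4}
'a' @ 1: {1,5,6}
'c' @ 2: {7}  (accept∈set)
'b' @ 3: {}  — dead — no transitions
rest 'cbb' ignored (set empty)
end set {} — state 7 not in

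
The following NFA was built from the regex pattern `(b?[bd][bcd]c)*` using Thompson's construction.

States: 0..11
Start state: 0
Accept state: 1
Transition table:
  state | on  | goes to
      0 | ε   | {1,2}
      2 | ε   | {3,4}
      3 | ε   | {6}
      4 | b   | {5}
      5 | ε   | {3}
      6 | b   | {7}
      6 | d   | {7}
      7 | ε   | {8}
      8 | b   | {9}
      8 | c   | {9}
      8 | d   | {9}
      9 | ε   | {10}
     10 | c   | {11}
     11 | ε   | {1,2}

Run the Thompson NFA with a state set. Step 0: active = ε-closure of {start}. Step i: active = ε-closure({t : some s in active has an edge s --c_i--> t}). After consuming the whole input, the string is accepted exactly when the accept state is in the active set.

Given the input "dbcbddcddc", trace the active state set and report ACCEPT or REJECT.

Answer: ACCEPT

Steps:
initial (ε-close {0}): {0,1,2,3,4,6}
'd' @ 1: {7,8}
'b' @ 2: {9,10}
'c' @ 3: {1,2,3,4,6,11}  (accept∈set)
'b' @ 4: {3,5,6,7,8}
'd' @ 5: {7,8,9,10}
'd' @ 6: {9,10}
'c' @ 7: {1,2,3,4,6,11}  (accept∈set)
'd' @ 8: {7,8}
'd' @ 9: {9,10}
'c' @ 10: {1,2,3,4,6,11}  (accept∈set)
after full input: {1,2,3,4,6,11}  (accept=1 in)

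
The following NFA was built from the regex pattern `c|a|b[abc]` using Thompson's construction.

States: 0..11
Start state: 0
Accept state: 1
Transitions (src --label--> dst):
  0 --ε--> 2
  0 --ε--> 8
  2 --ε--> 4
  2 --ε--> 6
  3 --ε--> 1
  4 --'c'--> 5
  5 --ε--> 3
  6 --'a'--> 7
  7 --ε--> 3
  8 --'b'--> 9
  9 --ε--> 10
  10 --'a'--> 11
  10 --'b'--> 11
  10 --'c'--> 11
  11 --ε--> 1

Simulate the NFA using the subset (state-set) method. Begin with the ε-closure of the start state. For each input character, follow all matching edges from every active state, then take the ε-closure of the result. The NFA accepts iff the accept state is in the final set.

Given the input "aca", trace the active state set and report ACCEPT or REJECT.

initial (ε-close {0}): {0,2,4,6,8}
'a' @ 1: {1,3,7}  (accept∈set)
'c' @ 2: {}  — no active states
rest 'a' ignored (set empty)
end set {} — state 1 not in

Answer: REJECT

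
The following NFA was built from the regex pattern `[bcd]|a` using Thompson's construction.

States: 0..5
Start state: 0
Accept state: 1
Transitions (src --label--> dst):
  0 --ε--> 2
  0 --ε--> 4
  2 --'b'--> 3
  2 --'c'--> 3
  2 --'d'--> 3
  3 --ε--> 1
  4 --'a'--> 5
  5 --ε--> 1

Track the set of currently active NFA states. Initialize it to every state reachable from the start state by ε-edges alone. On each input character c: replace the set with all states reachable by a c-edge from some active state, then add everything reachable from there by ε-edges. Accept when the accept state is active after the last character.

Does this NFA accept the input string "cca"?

initial (ε-close {0}): {0,2,4}
'c' @ 1: {1,3}  [accepting]
'c' @ 2: {}  — dead — no transitions
rest 'a' ignored (set empty)
end set {} — state 1 not in

Answer: REJECT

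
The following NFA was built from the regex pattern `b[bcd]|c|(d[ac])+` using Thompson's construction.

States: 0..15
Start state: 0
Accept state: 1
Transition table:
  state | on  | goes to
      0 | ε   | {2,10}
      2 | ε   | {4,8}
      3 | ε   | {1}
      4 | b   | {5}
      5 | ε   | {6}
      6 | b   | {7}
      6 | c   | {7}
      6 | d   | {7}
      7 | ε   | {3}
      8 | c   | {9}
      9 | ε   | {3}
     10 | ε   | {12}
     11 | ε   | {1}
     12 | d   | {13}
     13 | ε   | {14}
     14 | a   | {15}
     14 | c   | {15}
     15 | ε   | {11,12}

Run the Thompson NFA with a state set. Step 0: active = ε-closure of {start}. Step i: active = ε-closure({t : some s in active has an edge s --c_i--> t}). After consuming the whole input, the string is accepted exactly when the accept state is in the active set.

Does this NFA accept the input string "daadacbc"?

initial (ε-close {0}): {0,2,4,8,10,12}
'd' @ 1: {13,14}
'a' @ 2: {1,11,12,15}  ✓accept
'a' @ 3: {}  — no active states
rest 'dacbc' ignored (set empty)
end set {} — state 1 not in

Answer: REJECT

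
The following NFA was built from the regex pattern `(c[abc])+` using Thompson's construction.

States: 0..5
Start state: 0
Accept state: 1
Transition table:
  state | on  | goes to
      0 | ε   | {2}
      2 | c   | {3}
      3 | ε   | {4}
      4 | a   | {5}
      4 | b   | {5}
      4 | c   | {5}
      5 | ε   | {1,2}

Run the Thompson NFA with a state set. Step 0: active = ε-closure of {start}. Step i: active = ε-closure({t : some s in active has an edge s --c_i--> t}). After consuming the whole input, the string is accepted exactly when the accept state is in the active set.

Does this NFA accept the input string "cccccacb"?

initial (ε-close {0}): {0,2}
'c' @ 1: {3,4}
'c' @ 2: {1,2,5}  ✓accept
'c' @ 3: {3,4}
'c' @ 4: {1,2,5}  ✓accept
'c' @ 5: {3,4}
'a' @ 6: {1,2,5}  ✓accept
'c' @ 7: {3,4}
'b' @ 8: {1,2,5}  ✓accept
end set {1,2,5} — state 1 in

Answer: ACCEPT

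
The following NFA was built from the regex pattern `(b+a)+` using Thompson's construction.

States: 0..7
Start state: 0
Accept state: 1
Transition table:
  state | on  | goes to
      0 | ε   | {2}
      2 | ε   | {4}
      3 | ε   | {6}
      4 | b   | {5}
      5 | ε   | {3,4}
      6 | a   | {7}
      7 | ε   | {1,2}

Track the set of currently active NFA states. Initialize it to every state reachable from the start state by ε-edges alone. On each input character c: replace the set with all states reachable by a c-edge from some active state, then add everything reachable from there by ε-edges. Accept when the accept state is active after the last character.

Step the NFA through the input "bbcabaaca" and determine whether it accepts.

initial (ε-close {0}): {0,2,4}
'b' @ 1: {3,4,5,6}
'b' @ 2: {3,4,5,6}
'c' @ 3: {}  — state set empty
rest 'abaaca' ignored (set empty)
end set {} — state 1 not in

Answer: REJECT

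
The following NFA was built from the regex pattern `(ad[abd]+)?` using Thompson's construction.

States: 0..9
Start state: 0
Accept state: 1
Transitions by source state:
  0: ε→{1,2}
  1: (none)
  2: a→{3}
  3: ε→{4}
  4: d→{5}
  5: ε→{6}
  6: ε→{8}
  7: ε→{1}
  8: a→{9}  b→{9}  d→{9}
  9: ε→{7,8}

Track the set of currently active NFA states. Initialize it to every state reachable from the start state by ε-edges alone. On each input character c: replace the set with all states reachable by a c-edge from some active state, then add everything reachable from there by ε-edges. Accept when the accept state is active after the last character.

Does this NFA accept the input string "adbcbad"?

S₀ = ε-closure({0}) = {0,1,2}
'a' @ 1: {3,4}
'd' @ 2: {5,6,8}
'b' @ 3: {1,7,8,9}  ✓accept
'c' @ 4: {}  — no active states
rest 'bad' ignored (set empty)
final: {}; accept 1 not in set

Answer: REJECT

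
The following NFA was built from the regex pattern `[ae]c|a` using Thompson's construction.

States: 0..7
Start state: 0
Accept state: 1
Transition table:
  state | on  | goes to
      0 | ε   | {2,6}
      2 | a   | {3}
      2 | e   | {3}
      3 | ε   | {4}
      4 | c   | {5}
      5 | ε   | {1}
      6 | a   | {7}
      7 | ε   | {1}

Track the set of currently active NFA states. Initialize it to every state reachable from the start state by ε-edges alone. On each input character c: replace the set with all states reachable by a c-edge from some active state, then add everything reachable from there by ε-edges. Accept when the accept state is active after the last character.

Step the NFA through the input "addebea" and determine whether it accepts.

S₀ = ε-closure({0}) = {0,2,6}
'a' @ 1: {1,3,4,7}  ✓accept
'd' @ 2: {}  — dead — no transitions
rest 'debea' ignored (set empty)
after full input: {}  (accept=1 not in)

Answer: REJECT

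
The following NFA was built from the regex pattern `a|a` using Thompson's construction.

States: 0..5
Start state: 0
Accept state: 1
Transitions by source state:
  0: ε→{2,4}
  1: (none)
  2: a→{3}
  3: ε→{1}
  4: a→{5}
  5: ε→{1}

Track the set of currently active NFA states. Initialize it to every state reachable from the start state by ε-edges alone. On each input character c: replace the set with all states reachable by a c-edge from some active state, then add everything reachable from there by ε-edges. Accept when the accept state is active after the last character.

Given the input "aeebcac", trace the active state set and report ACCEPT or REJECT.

Answer: REJECT

Trace:
initial (ε-close {0}): {0,2,4}
'a' @ 1: {1,3,5}  [accepting]
'e' @ 2: {}  — state set empty
rest 'ebcac' ignored (set empty)
final: {}; accept 1 not in set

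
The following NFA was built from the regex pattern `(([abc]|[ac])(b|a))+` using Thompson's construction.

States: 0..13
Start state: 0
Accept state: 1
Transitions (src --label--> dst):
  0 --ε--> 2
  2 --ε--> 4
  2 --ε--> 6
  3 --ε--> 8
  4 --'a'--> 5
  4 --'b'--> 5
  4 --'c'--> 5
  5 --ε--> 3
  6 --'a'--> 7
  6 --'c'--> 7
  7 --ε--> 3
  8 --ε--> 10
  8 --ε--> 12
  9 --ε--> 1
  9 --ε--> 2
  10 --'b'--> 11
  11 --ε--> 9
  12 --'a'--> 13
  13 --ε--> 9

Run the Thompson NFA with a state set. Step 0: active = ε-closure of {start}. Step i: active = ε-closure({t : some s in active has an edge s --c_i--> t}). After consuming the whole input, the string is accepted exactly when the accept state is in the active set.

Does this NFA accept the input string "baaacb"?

S₀ = ε-closure({0}) = {0,2,4,6}
'b' @ 1: {3,5,8,10,12}
'a' @ 2: {1,2,4,6,9,13}  [accepting]
'a' @ 3: {3,5,7,8,10,12}
'a' @ 4: {1,2,4,6,9,13}  [accepting]
'c' @ 5: {3,5,7,8,10,12}
'b' @ 6: {1,2,4,6,9,11}  [accepting]
final: {1,2,4,6,9,11}; accept 1 in set

Answer: ACCEPT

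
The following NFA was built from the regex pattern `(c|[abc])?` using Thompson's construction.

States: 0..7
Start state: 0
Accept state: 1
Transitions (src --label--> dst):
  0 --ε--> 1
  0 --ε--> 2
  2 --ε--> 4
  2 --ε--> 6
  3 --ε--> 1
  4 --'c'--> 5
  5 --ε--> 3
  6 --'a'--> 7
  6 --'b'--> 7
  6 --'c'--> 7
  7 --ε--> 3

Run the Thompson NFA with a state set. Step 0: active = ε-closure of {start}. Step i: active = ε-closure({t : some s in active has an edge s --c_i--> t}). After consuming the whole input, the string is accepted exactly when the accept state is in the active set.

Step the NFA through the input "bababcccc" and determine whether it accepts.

Answer: REJECT

Derivation:
S₀ = ε-closure({0}) = {0,1,2,4,6}
'b' @ 1: {1,3,7}  [accepting]
'a' @ 2: {}  — dead — no transitions
rest 'babcccc' ignored (set empty)
final: {}; accept 1 not in set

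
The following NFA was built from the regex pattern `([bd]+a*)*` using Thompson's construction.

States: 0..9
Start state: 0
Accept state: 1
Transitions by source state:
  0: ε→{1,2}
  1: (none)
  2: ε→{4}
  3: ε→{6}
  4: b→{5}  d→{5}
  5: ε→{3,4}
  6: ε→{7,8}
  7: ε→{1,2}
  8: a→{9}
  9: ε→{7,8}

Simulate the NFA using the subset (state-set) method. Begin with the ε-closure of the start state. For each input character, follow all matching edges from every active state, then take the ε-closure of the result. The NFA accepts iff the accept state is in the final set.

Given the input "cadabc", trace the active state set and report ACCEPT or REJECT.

Answer: REJECT

Steps:
start: ε-closure({0}) = {0,1,2,4}
'c' @ 1: {}  — no active states
rest 'adabc' ignored (set empty)
after full input: {}  (accept=1 not in)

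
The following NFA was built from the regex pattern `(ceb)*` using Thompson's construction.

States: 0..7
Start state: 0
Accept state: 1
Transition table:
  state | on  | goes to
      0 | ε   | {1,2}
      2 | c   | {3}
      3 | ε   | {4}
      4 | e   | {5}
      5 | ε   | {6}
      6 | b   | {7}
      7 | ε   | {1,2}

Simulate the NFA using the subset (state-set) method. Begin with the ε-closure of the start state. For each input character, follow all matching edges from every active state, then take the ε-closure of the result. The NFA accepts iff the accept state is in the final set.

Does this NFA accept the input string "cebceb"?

start: ε-closure({0}) = {0,1,2}
'c' @ 1: {3,4}
'e' @ 2: {5,6}
'b' @ 3: {1,2,7}  ✓accept
'c' @ 4: {3,4}
'e' @ 5: {5,6}
'b' @ 6: {1,2,7}  ✓accept
after full input: {1,2,7}  (accept=1 in)

Answer: ACCEPT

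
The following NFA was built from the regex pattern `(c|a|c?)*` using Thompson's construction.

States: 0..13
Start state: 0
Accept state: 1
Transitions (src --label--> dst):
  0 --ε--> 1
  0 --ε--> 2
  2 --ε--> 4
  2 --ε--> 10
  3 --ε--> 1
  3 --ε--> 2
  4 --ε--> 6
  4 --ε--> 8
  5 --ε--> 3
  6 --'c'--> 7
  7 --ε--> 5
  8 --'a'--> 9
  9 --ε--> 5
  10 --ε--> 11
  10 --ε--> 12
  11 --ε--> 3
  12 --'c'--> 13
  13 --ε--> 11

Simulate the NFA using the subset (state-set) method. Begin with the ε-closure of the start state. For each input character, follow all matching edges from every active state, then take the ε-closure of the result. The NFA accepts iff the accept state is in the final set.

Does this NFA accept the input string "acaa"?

start: ε-closure({0}) = {0,1,2,3,4,6,8,10,11,12}
'a' @ 1: {1,2,3,4,5,6,8,9,10,11,12}  [accepting]
'c' @ 2: {1,2,3,4,5,6,7,8,10,11,12,13}  [accepting]
'a' @ 3: {1,2,3,4,5,6,8,9,10,11,12}  [accepting]
'a' @ 4: {1,2,3,4,5,6,8,9,10,11,12}  [accepting]
final: {1,2,3,4,5,6,8,9,10,11,12}; accept 1 in set

Answer: ACCEPT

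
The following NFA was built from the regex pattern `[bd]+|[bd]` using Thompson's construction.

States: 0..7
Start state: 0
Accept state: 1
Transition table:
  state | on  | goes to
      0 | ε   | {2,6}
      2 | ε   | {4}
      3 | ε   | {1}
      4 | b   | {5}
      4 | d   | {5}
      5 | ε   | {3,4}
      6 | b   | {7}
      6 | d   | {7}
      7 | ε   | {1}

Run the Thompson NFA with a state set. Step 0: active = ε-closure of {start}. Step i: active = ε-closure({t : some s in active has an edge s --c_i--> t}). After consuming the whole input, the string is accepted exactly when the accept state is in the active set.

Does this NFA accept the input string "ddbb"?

Answer: ACCEPT

Steps:
S₀ = ε-closure({0}) = {0,2,4,6}
'd' @ 1: {1,3,4,5,7}  (accept∈set)
'd' @ 2: {1,3,4,5}  (accept∈set)
'b' @ 3: {1,3,4,5}  (accept∈set)
'b' @ 4: {1,3,4,5}  (accept∈set)
after full input: {1,3,4,5}  (accept=1 in)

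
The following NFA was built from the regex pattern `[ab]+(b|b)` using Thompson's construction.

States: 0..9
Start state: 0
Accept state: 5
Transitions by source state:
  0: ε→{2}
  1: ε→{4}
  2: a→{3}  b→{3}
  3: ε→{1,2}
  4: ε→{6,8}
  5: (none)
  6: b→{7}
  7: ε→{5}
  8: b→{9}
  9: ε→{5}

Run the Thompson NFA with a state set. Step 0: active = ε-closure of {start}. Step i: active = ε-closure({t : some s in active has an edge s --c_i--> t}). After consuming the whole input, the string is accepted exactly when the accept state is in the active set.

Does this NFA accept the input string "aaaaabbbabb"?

start: ε-closure({0}) = {0,2}
'a' @ 1: {1,2,3,4,6,8}
'a' @ 2: {1,2,3,4,6,8}
'a' @ 3: {1,2,3,4,6,8}
'a' @ 4: {1,2,3,4,6,8}
'a' @ 5: {1,2,3,4,6,8}
'b' @ 6: {1,2,3,4,5,6,7,8,9}  (accept∈set)
'b' @ 7: {1,2,3,4,5,6,7,8,9}  (accept∈set)
'b' @ 8: {1,2,3,4,5,6,7,8,9}  (accept∈set)
'a' @ 9: {1,2,3,4,6,8}
'b' @ 10: {1,2,3,4,5,6,7,8,9}  (accept∈set)
'b' @ 11: {1,2,3,4,5,6,7,8,9}  (accept∈set)
end set {1,2,3,4,5,6,7,8,9} — state 5 in

Answer: ACCEPT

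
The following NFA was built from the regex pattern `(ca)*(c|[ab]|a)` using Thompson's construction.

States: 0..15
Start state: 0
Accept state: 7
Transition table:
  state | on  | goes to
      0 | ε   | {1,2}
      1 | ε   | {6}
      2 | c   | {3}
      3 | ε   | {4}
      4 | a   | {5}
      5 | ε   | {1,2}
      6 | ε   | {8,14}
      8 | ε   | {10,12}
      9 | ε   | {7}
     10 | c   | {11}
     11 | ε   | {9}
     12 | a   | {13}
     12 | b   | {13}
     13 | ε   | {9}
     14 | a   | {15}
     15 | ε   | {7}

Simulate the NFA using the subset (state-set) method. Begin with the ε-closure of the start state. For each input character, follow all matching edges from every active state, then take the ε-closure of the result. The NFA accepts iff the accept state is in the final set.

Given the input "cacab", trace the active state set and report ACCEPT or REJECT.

Answer: ACCEPT

Steps:
initial (ε-close {0}): {0,1,2,6,8,10,12,14}
'c' @ 1: {3,4,7,9,11}  ✓accept
'a' @ 2: {1,2,5,6,8,10,12,14}
'c' @ 3: {3,4,7,9,11}  ✓accept
'a' @ 4: {1,2,5,6,8,10,12,14}
'b' @ 5: {7,9,13}  ✓accept
final: {7,9,13}; accept 7 in set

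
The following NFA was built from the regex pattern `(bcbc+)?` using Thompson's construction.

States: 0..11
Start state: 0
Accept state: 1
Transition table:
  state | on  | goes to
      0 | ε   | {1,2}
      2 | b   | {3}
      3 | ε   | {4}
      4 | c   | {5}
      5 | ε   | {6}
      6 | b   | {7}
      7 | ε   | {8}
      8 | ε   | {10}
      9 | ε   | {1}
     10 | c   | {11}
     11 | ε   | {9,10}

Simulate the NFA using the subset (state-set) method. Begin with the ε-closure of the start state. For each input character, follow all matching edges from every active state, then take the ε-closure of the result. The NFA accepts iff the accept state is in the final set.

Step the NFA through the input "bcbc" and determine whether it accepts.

initial (ε-close {0}): {0,1,2}
'b' @ 1: {3,4}
'c' @ 2: {5,6}
'b' @ 3: {7,8,10}
'c' @ 4: {1,9,10,11}  [accepting]
final: {1,9,10,11}; accept 1 in set

Answer: ACCEPT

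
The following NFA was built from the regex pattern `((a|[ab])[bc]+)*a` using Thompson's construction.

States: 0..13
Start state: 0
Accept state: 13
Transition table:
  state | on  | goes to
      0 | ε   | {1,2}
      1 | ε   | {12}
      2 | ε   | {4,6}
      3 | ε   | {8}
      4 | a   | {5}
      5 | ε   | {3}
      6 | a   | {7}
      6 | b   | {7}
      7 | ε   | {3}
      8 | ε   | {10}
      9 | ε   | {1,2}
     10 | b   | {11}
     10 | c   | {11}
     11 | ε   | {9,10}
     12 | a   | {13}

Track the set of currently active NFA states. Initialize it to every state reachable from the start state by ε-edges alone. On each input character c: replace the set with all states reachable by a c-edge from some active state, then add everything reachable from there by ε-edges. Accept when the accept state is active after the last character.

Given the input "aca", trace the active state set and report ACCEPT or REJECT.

S₀ = ε-closure({0}) = {0,1,2,4,6,12}
'a' @ 1: {3,5,7,8,10,13}  ✓accept
'c' @ 2: {1,2,4,6,9,10,11,12}
'a' @ 3: {3,5,7,8,10,13}  ✓accept
end set {3,5,7,8,10,13} — state 13 in

Answer: ACCEPT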